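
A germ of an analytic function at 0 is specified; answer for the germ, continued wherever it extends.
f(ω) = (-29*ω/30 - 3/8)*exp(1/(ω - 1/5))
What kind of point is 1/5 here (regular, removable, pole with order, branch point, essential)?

The exponent 1/(ω - (1/5)) has a pole at 1/5, so exp(1/(ω - (1/5))) takes every nonzero value near it: an essential singularity (not a pole of any order).

The point is an essential singularity.


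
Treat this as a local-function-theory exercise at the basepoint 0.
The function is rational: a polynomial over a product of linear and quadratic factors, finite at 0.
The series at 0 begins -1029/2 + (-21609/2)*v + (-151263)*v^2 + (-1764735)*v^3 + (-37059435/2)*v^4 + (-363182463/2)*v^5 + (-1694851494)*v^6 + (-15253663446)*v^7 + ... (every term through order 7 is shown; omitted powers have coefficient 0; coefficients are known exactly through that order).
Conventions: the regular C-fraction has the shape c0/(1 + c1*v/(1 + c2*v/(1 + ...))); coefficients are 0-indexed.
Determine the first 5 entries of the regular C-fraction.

The regular C-fraction coefficients are [-1029/2, -21, 7, -14/3, 7/6].

Taylor coefficients (read off): a_0 = -1029/2, a_1 = -21609/2, a_2 = -151263, a_3 = -1764735, a_4 = -37059435/2.
c0 = a_0 = -1029/2. Peel one level at a time: if S = 1 + c*v/S' with S'(0) = 1, then c is the v-coefficient of S and S' = c*v/(S - 1).
S_1 = c0/f = 1 + (-21)*v + (147)*v^2 + ...; c1 = -21.
S_2 = c1*v/(S_1 - 1) = 1 + (7)*v + (98/3)*v^2 + ...; c2 = 7.
S_3 = c2*v/(S_2 - 1) = 1 + (-14/3)*v + (49/9)*v^2 + ...; c3 = -14/3.
S_4 = c3*v/(S_3 - 1) = 1 + (7/6)*v + ...; c4 = 7/6.


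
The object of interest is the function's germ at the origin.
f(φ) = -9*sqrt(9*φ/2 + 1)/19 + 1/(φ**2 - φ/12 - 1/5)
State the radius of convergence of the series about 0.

Denominator factor (φ**2 - φ/12 - 1/5): discriminant 581/720, real irrational roots 1/24 + (1/120)*sqrt(2905) and 1/24 - (1/120)*sqrt(2905); poles of order 1, moduli 1/24 + (1/120)*sqrt(2905) and -1/24 + (1/120)*sqrt(2905).
Branch term (-9/19)*sqrt(1 - φ/(-2/9)): its argument vanishes at φ = -2/9, a square-root branch point, modulus 2/9.
The radius of convergence is the smallest modulus among the singular points: 2/9.

The radius of convergence is 2/9.


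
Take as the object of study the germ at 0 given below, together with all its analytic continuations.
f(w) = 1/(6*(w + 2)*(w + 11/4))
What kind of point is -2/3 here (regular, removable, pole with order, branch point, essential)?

Denominator factors: w + 11/4 = 25/12 at w = -2/3; w + 2 = 4/3 at w = -2/3 — none vanishes.
So the germ continues analytically to -2/3.

The point is a regular point.


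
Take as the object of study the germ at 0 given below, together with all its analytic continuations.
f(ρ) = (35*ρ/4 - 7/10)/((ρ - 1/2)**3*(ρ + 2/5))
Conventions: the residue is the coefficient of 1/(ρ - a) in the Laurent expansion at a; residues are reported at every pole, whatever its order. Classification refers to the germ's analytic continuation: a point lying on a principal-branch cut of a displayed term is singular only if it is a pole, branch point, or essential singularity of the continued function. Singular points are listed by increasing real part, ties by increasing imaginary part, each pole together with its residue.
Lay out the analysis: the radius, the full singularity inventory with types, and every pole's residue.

Denominator factor (ρ + 2/5): pole of order 1 at -2/5, modulus 2/5.
Denominator factor (ρ - 1/2)^3: pole of order 3 at 1/2, modulus 1/2.
The radius of convergence is the smallest modulus among the singular points: 2/5.
At the order-1 pole -2/5 set g(ρ) = (ρ - (-2/5))*f(ρ) = (35*ρ/4 - 7/10)/(ρ - 1/2)**3.
Simple pole: residue = g(a) at a = -2/5, which is 1400/243.
At the order-3 pole 1/2 set g(ρ) = (ρ - (1/2))^3*f(ρ) = (35*ρ/4 - 7/10)/(ρ + 2/5).
Order-3 pole: residue = g''(a)/2; g''(1/2) = -2800/243, so the residue is -1400/243.
List the singular points by increasing real part (a conjugate pair: the negative imaginary part first).

Radius of convergence at 0: 2/5.
At -2/5: a pole of order 1; residue 1400/243.
At 1/2: a pole of order 3; residue -1400/243.


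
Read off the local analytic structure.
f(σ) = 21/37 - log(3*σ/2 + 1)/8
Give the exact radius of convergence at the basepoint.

Branch term (-1/8)*log(1 - σ/(-2/3)): its argument vanishes at σ = -2/3, a logarithmic branch point, modulus 2/3.
The radius of convergence is the smallest modulus among the singular points: 2/3.

The radius of convergence is 2/3.


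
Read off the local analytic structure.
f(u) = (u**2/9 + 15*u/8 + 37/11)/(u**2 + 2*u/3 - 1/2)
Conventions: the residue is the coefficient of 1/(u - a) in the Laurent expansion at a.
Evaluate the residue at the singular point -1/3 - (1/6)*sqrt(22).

The factor u**2 + 2*u/3 - 1/2 splits as (u - a)(u - a') with a = -1/3 - (1/6)*sqrt(22), a' = -1/3 + (1/6)*sqrt(22). At the order-1 pole a set g(u) = (u - a)*f(u) = [u**2/9 + 15*u/8 + 37/11] / (u - a').
Simple pole: residue = g(a) at a = -1/3 - (1/6)*sqrt(22), which is 389/432 - (20093/52272)*sqrt(22).

The residue is 389/432 - (20093/52272)*sqrt(22).


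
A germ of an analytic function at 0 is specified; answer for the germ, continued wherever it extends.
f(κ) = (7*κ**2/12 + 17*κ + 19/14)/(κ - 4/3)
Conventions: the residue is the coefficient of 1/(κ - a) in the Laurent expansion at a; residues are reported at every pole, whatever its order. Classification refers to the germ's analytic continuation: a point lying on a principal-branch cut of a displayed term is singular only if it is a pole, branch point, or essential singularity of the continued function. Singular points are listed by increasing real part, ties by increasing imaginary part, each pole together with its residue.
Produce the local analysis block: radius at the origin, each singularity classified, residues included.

Radius of convergence at 0: 4/3.
At 4/3: a pole of order 1; residue 9473/378.

Denominator factor (κ - 4/3): pole of order 1 at 4/3, modulus 4/3.
The radius of convergence is the smallest modulus among the singular points: 4/3.
At the order-1 pole 4/3 set g(κ) = (κ - (4/3))*f(κ) = 7*κ**2/12 + 17*κ + 19/14.
Simple pole: residue = g(a) at a = 4/3, which is 9473/378.


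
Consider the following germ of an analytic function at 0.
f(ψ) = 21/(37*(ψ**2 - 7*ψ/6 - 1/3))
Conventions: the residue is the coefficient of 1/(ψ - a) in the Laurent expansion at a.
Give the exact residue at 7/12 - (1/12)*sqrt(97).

The factor ψ**2 - 7*ψ/6 - 1/3 splits as (ψ - a)(ψ - a') with a = 7/12 - (1/12)*sqrt(97), a' = 7/12 + (1/12)*sqrt(97). At the order-1 pole a set g(ψ) = (ψ - a)*f(ψ) = [21/37] / (ψ - a').
Simple pole: residue = g(a) at a = 7/12 - (1/12)*sqrt(97), which is -(126/3589)*sqrt(97).

The residue is -(126/3589)*sqrt(97).


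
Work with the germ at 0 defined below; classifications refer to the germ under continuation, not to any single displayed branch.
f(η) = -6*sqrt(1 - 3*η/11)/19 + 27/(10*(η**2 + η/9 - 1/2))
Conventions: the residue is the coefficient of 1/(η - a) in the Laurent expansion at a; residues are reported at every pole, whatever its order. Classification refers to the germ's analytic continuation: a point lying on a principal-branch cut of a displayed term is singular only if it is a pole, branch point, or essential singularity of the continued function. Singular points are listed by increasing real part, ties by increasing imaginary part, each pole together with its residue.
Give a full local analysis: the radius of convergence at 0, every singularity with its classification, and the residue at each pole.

Denominator factor (η**2 + η/9 - 1/2): discriminant 163/81, real irrational roots -1/18 + (1/18)*sqrt(163) and -1/18 - (1/18)*sqrt(163); poles of order 1, moduli -1/18 + (1/18)*sqrt(163) and 1/18 + (1/18)*sqrt(163).
Branch term (-6/19)*sqrt(1 - η/(11/3)): its argument vanishes at η = 11/3, a square-root branch point, modulus 11/3.
The radius of convergence is the smallest modulus among the singular points: -1/18 + (1/18)*sqrt(163).
The branch term is analytic at -1/18 - (1/18)*sqrt(163) and contributes nothing to the residue; only the rational part matters.
The factor η**2 + η/9 - 1/2 splits as (η - a)(η - a') with a = -1/18 - (1/18)*sqrt(163), a' = -1/18 + (1/18)*sqrt(163). At the order-1 pole a set g(η) = (η - a)*(rational part) = [27/10] / (η - a').
Simple pole: residue = g(a) at a = -1/18 - (1/18)*sqrt(163), which is -(243/1630)*sqrt(163).
The branch term is analytic at -1/18 + (1/18)*sqrt(163) and contributes nothing to the residue; only the rational part matters.
The factor η**2 + η/9 - 1/2 splits as (η - a)(η - a') with a = -1/18 + (1/18)*sqrt(163), a' = -1/18 - (1/18)*sqrt(163). At the order-1 pole a set g(η) = (η - a)*(rational part) = [27/10] / (η - a').
Simple pole: residue = g(a) at a = -1/18 + (1/18)*sqrt(163), which is (243/1630)*sqrt(163).
List the singular points by increasing real part (a conjugate pair: the negative imaginary part first).

Radius of convergence at 0: -1/18 + (1/18)*sqrt(163).
At -1/18 - (1/18)*sqrt(163): a pole of order 1; residue -(243/1630)*sqrt(163).
At -1/18 + (1/18)*sqrt(163): a pole of order 1; residue (243/1630)*sqrt(163).
At 11/3: an algebraic (square-root) branch point.


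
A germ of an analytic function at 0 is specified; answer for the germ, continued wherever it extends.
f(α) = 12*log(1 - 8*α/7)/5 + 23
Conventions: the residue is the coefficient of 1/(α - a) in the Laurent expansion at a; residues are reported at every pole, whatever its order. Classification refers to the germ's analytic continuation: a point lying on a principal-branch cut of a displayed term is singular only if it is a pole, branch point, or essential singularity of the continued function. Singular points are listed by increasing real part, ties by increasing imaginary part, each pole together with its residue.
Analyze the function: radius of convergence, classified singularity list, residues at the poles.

Radius of convergence at 0: 7/8.
At 7/8: a logarithmic branch point.

Branch term (12/5)*log(1 - α/(7/8)): its argument vanishes at α = 7/8, a logarithmic branch point, modulus 7/8.
The radius of convergence is the smallest modulus among the singular points: 7/8.


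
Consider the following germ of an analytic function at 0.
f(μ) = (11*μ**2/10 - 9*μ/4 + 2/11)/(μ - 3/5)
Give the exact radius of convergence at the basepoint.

Denominator factor (μ - 3/5): pole of order 1 at 3/5, modulus 3/5.
The radius of convergence is the smallest modulus among the singular points: 3/5.

The radius of convergence is 3/5.


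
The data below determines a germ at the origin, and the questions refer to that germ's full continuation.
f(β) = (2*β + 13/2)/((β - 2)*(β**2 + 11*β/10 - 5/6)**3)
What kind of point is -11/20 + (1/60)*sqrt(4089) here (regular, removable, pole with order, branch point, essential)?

The point is a pole of order 3.

The denominator factor β**2 + 11*β/10 - 5/6 vanishes at -11/20 + (1/60)*sqrt(4089) and appears to the power 3; the numerator there equals 27/5 + (1/30)*sqrt(4089), nonzero, and no other factor vanishes.
Hence a pole whose order is the multiplicity, 3.


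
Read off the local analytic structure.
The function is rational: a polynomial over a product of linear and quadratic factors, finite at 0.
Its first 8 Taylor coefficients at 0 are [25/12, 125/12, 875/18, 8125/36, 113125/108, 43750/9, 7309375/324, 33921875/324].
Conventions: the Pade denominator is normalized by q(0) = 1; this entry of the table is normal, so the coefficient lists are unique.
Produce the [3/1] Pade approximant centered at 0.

The Pade approximant has numerator coefficients [25/12, 175/234, 125/468, 125/1404]; denominator coefficients [1, -181/39].

Taylor coefficients needed (read off): a_0 = 25/12, a_1 = 125/12, a_2 = 875/18, a_3 = 8125/36, a_4 = 113125/108.
Write the denominator as Q(λ) = 1 + q1*λ. Requiring Q*f - P = O(λ^5) with deg P <= 3 kills the coefficients of λ^4..λ^4 in Q*f:
  λ^4: a_4 + q1*a_3 = 0, i.e. 113125/108 + (8125/36)*q1 = 0.
Solving this linear system: q1 = -181/39.
The numerator is Q*f truncated at degree 3: P0 = a_0 = 25/12; P1 = a_1 + q1*a_0 = 175/234; P2 = a_2 + q1*a_1 = 125/468; P3 = a_3 + q1*a_2 = 125/1404.


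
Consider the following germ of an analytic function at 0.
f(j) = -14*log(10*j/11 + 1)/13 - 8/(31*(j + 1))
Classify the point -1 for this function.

The point is a pole of order 1.

The denominator factor j + 1 vanishes at -1 and appears to the power 1; the numerator there equals -8/31, nonzero, and no other factor vanishes.
The branch terms are analytic at this point.
Hence a pole whose order is the multiplicity, 1.


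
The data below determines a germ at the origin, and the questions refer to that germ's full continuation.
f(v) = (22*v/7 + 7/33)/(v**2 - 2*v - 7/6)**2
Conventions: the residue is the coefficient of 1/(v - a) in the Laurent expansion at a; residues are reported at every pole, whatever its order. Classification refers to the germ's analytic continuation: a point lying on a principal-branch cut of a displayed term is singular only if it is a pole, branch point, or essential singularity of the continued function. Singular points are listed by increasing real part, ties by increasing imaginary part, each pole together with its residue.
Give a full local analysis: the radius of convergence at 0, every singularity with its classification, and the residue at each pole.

Denominator factor (v**2 - 2*v - 7/6)^2: discriminant 26/3, real irrational roots 1 + (1/6)*sqrt(78) and 1 - (1/6)*sqrt(78); poles of order 2, moduli 1 + (1/6)*sqrt(78) and -1 + (1/6)*sqrt(78).
The radius of convergence is the smallest modulus among the singular points: -1 + (1/6)*sqrt(78).
The factor v**2 - 2*v - 7/6 splits as (v - a)(v - a') with a = 1 - (1/6)*sqrt(78), a' = 1 + (1/6)*sqrt(78). At the order-2 pole a set g(v) = (v - a)^2*f(v) = [22*v/7 + 7/33] / (v - a')^2.
Order-2 pole: residue = g'(a); g'(1 - (1/6)*sqrt(78)) = (775/26026)*sqrt(78), so the residue is (775/26026)*sqrt(78).
The factor v**2 - 2*v - 7/6 splits as (v - a)(v - a') with a = 1 + (1/6)*sqrt(78), a' = 1 - (1/6)*sqrt(78). At the order-2 pole a set g(v) = (v - a)^2*f(v) = [22*v/7 + 7/33] / (v - a')^2.
Order-2 pole: residue = g'(a); g'(1 + (1/6)*sqrt(78)) = -(775/26026)*sqrt(78), so the residue is -(775/26026)*sqrt(78).
List the singular points by increasing real part (a conjugate pair: the negative imaginary part first).

Radius of convergence at 0: -1 + (1/6)*sqrt(78).
At 1 - (1/6)*sqrt(78): a pole of order 2; residue (775/26026)*sqrt(78).
At 1 + (1/6)*sqrt(78): a pole of order 2; residue -(775/26026)*sqrt(78).


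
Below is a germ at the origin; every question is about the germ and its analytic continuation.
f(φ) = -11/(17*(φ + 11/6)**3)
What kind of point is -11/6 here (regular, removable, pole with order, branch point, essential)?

The denominator factor φ + 11/6 vanishes at -11/6 and appears to the power 3; the numerator there equals -11/17, nonzero, and no other factor vanishes.
Hence a pole whose order is the multiplicity, 3.

The point is a pole of order 3.


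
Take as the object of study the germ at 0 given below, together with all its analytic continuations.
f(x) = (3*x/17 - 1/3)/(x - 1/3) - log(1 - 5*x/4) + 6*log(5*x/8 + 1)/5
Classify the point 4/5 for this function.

The term (-1)*log(1 - x/(4/5)) has argument 1 - 4/5/(4/5) = 0 at 4/5: a logarithmic (infinitely-sheeted) branch point; the remaining terms are analytic or single-valued there.

The point is a logarithmic branch point.


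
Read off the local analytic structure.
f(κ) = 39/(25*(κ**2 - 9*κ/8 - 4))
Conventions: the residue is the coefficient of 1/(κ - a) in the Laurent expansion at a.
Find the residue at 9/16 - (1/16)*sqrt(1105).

The factor κ**2 - 9*κ/8 - 4 splits as (κ - a)(κ - a') with a = 9/16 - (1/16)*sqrt(1105), a' = 9/16 + (1/16)*sqrt(1105). At the order-1 pole a set g(κ) = (κ - a)*f(κ) = [39/25] / (κ - a').
Simple pole: residue = g(a) at a = 9/16 - (1/16)*sqrt(1105), which is -(24/2125)*sqrt(1105).

The residue is -(24/2125)*sqrt(1105).


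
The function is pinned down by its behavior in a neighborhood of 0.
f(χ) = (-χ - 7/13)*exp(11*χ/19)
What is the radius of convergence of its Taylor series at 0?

The radius of convergence is infinite.

The factor exp(11*χ/19) is entire and contributes no finite singular point.
The polynomial part has no poles.
No finite singular points: the Taylor series at 0 converges everywhere.


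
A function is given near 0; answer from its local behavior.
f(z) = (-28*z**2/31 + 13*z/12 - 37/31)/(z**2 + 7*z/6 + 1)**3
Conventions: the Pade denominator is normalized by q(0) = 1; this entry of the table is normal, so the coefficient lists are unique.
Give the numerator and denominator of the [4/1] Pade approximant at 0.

Taylor coefficients needed (expand at 0): a_0 = -37/31, a_1 = 1957/372, a_2 = -8081/744, a_3 = 73669/6696, a_4 = 17119/10044, a_5 = -3809231/160704.
Write the denominator as Q(z) = 1 + q1*z. Requiring Q*f - P = O(z^6) with deg P <= 4 kills the coefficients of z^5..z^5 in Q*f:
  z^5: a_5 + q1*a_4 = 0, i.e. -3809231/160704 + (17119/10044)*q1 = 0.
Solving this linear system: q1 = 3809231/273904.
The numerator is Q*f truncated at degree 4: P0 = a_0 = -37/31; P1 = a_1 + q1*a_0 = -288817109/25473072; P2 = a_2 + q1*a_1 = 334102945/5362752; P3 = a_3 + q1*a_2 = -256863327623/1834061184; P4 = a_4 + q1*a_3 = 851244640769/5502183552.

The Pade approximant has numerator coefficients [-37/31, -288817109/25473072, 334102945/5362752, -256863327623/1834061184, 851244640769/5502183552]; denominator coefficients [1, 3809231/273904].


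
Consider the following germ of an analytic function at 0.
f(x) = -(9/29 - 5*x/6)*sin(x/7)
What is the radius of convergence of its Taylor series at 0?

The radius of convergence is infinite.

The factor -sin(x/7) is entire and contributes no finite singular point.
The polynomial part has no poles.
No finite singular points: the Taylor series at 0 converges everywhere.


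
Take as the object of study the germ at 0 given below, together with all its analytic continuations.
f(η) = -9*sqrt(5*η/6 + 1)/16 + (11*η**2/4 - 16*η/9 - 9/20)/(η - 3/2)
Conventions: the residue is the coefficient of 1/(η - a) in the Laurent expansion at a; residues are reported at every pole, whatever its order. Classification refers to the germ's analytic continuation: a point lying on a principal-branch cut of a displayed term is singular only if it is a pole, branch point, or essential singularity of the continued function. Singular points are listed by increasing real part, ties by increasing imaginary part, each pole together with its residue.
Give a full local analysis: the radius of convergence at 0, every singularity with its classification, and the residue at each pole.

Denominator factor (η - 3/2): pole of order 1 at 3/2, modulus 3/2.
Branch term (-9/16)*sqrt(1 - η/(-6/5)): its argument vanishes at η = -6/5, a square-root branch point, modulus 6/5.
The radius of convergence is the smallest modulus among the singular points: 6/5.
The branch term is analytic at 3/2 and contributes nothing to the residue; only the rational part matters.
At the order-1 pole 3/2 set g(η) = (η - (3/2))*(rational part) = 11*η**2/4 - 16*η/9 - 9/20.
Simple pole: residue = g(a) at a = 3/2, which is 737/240.
List the singular points by increasing real part (a conjugate pair: the negative imaginary part first).

Radius of convergence at 0: 6/5.
At -6/5: an algebraic (square-root) branch point.
At 3/2: a pole of order 1; residue 737/240.


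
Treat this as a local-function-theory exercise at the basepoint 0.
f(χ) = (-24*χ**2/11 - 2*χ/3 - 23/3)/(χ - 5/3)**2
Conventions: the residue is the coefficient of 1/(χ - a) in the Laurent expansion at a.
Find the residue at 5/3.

The residue is -262/33.

At the order-2 pole 5/3 set g(χ) = (χ - (5/3))^2*f(χ) = -24*χ**2/11 - 2*χ/3 - 23/3.
Order-2 pole: residue = g'(a); g'(5/3) = -262/33, so the residue is -262/33.


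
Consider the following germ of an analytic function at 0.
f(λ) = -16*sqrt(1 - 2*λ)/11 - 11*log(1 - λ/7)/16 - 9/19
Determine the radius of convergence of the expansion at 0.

The radius of convergence is 1/2.

Branch term (-11/16)*log(1 - λ/(7)): its argument vanishes at λ = 7, a logarithmic branch point, modulus 7.
Branch term (-16/11)*sqrt(1 - λ/(1/2)): its argument vanishes at λ = 1/2, a square-root branch point, modulus 1/2.
The radius of convergence is the smallest modulus among the singular points: 1/2.


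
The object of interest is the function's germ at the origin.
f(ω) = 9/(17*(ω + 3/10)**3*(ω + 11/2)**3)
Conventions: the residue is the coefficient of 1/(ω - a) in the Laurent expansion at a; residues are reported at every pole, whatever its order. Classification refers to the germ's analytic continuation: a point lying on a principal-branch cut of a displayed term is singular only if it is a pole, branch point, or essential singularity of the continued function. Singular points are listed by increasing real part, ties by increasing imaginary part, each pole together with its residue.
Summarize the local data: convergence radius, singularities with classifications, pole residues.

Radius of convergence at 0: 3/10.
At -11/2: a pole of order 3; residue -84375/100991696.
At -3/10: a pole of order 3; residue 84375/100991696.

Denominator factor (ω + 3/10)^3: pole of order 3 at -3/10, modulus 3/10.
Denominator factor (ω + 11/2)^3: pole of order 3 at -11/2, modulus 11/2.
The radius of convergence is the smallest modulus among the singular points: 3/10.
At the order-3 pole -11/2 set g(ω) = (ω - (-11/2))^3*f(ω) = 9/(17*(ω + 3/10)**3).
Order-3 pole: residue = g''(a)/2; g''(-11/2) = -84375/50495848, so the residue is -84375/100991696.
At the order-3 pole -3/10 set g(ω) = (ω - (-3/10))^3*f(ω) = 9/(17*(ω + 11/2)**3).
Order-3 pole: residue = g''(a)/2; g''(-3/10) = 84375/50495848, so the residue is 84375/100991696.
List the singular points by increasing real part (a conjugate pair: the negative imaginary part first).


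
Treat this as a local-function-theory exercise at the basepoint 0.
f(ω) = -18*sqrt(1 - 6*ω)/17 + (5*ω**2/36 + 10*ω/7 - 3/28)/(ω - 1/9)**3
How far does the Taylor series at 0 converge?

The radius of convergence is 1/9.

Denominator factor (ω - 1/9)^3: pole of order 3 at 1/9, modulus 1/9.
Branch term (-18/17)*sqrt(1 - ω/(1/6)): its argument vanishes at ω = 1/6, a square-root branch point, modulus 1/6.
The radius of convergence is the smallest modulus among the singular points: 1/9.


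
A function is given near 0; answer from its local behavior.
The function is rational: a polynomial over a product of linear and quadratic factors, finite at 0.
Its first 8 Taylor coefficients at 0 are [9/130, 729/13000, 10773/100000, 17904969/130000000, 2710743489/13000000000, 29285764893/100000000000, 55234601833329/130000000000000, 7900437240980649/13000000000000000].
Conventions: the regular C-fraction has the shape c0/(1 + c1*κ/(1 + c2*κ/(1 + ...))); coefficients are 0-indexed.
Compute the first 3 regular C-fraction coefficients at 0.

Taylor coefficients (read off): a_0 = 9/130, a_1 = 729/13000, a_2 = 10773/100000.
c0 = a_0 = 9/130. Peel one level at a time: if S = 1 + c*κ/S' with S'(0) = 1, then c is the κ-coefficient of S and S' = c*κ/(S - 1).
S_1 = c0/f = 1 + (-81/100)*κ + (-9/10)*κ^2 + ...; c1 = -81/100.
S_2 = c1*κ/(S_1 - 1) = 1 + (-10/9)*κ + ...; c2 = -10/9.

The regular C-fraction coefficients are [9/130, -81/100, -10/9].


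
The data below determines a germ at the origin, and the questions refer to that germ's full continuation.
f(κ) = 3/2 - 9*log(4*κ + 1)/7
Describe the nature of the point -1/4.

The point is a logarithmic branch point.

The term (-9/7)*log(1 - κ/(-1/4)) has argument 1 - -1/4/(-1/4) = 0 at -1/4: a logarithmic (infinitely-sheeted) branch point; the remaining terms are analytic or single-valued there.


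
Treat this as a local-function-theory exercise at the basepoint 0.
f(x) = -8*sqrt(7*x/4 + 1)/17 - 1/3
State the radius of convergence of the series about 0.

The radius of convergence is 4/7.

Branch term (-8/17)*sqrt(1 - x/(-4/7)): its argument vanishes at x = -4/7, a square-root branch point, modulus 4/7.
The radius of convergence is the smallest modulus among the singular points: 4/7.


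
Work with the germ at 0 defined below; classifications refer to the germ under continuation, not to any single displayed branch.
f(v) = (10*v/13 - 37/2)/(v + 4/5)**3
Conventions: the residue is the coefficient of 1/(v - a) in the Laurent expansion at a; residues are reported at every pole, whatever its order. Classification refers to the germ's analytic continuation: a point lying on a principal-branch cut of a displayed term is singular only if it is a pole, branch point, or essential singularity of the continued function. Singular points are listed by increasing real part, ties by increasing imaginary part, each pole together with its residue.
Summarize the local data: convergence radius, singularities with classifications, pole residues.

Radius of convergence at 0: 4/5.
At -4/5: a pole of order 3; residue 0.

Denominator factor (v + 4/5)^3: pole of order 3 at -4/5, modulus 4/5.
The radius of convergence is the smallest modulus among the singular points: 4/5.
At the order-3 pole -4/5 set g(v) = (v - (-4/5))^3*f(v) = 10*v/13 - 37/2.
Order-3 pole: residue = g''(a)/2; g''(-4/5) = 0, so the residue is 0.


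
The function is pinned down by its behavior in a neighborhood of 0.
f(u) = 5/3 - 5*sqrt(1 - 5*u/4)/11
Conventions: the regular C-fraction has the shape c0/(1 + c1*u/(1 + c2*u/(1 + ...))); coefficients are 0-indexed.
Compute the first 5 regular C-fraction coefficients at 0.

Taylor coefficients (expand at 0): a_0 = 40/33, a_1 = 25/88, a_2 = 125/1408, a_3 = 625/11264, a_4 = 15625/360448.
c0 = a_0 = 40/33. Peel one level at a time: if S = 1 + c*u/S' with S'(0) = 1, then c is the u-coefficient of S and S' = c*u/(S - 1).
S_1 = c0/f = 1 + (-15/64)*u + (-75/4096)*u^2 + ...; c1 = -15/64.
S_2 = c1*u/(S_1 - 1) = 1 + (-5/64)*u + (-25/256)*u^2 + ...; c2 = -5/64.
S_3 = c2*u/(S_2 - 1) = 1 + (-5/4)*u + (25/32)*u^2 + ...; c3 = -5/4.
S_4 = c3*u/(S_3 - 1) = 1 + (5/8)*u + ...; c4 = 5/8.

The regular C-fraction coefficients are [40/33, -15/64, -5/64, -5/4, 5/8].


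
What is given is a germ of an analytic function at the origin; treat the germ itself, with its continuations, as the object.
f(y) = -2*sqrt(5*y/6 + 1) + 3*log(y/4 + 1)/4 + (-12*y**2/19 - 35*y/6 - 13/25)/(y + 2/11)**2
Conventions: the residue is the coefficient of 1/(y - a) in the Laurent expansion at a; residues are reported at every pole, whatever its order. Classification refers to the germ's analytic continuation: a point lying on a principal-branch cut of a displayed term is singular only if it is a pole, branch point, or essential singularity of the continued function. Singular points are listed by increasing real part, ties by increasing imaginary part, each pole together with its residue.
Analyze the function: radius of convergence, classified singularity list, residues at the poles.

Radius of convergence at 0: 2/11.
At -4: a logarithmic branch point.
At -6/5: an algebraic (square-root) branch point.
At -2/11: a pole of order 2; residue -7027/1254.

Denominator factor (y + 2/11)^2: pole of order 2 at -2/11, modulus 2/11.
Branch term (-2)*sqrt(1 - y/(-6/5)): its argument vanishes at y = -6/5, a square-root branch point, modulus 6/5.
Branch term (3/4)*log(1 - y/(-4)): its argument vanishes at y = -4, a logarithmic branch point, modulus 4.
The radius of convergence is the smallest modulus among the singular points: 2/11.
The branch terms are analytic at -2/11 and contribute nothing to the residue; only the rational part matters.
At the order-2 pole -2/11 set g(y) = (y - (-2/11))^2*(rational part) = -12*y**2/19 - 35*y/6 - 13/25.
Order-2 pole: residue = g'(a); g'(-2/11) = -7027/1254, so the residue is -7027/1254.
List the singular points by increasing real part (a conjugate pair: the negative imaginary part first).


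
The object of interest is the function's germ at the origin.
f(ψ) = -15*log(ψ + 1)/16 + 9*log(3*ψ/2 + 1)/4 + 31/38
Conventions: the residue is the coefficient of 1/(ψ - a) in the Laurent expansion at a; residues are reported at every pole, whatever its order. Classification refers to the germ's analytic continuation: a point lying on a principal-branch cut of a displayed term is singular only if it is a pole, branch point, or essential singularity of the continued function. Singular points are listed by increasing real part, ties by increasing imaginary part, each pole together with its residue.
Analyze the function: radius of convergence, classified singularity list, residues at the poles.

Radius of convergence at 0: 2/3.
At -1: a logarithmic branch point.
At -2/3: a logarithmic branch point.

Branch term (9/4)*log(1 - ψ/(-2/3)): its argument vanishes at ψ = -2/3, a logarithmic branch point, modulus 2/3.
Branch term (-15/16)*log(1 - ψ/(-1)): its argument vanishes at ψ = -1, a logarithmic branch point, modulus 1.
The radius of convergence is the smallest modulus among the singular points: 2/3.
List the singular points by increasing real part (a conjugate pair: the negative imaginary part first).


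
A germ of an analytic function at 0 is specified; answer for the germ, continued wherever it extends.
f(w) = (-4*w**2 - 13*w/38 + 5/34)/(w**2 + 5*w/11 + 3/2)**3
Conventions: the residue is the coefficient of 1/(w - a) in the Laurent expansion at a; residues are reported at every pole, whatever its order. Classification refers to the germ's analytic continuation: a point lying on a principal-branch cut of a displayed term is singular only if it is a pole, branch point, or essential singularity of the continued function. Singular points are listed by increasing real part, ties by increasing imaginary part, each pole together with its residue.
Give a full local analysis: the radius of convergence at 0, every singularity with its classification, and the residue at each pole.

Radius of convergence at 0: (1/2)*sqrt(6).
At (-5/22) - ((1/22)*sqrt(701))*i: a pole of order 3; residue -((1194115967/222528977246)*sqrt(701))*i.
At (-5/22) + ((1/22)*sqrt(701))*i: a pole of order 3; residue ((1194115967/222528977246)*sqrt(701))*i.


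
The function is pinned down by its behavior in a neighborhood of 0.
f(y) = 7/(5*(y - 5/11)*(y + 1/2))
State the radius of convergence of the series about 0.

Denominator factor (y - 5/11): pole of order 1 at 5/11, modulus 5/11.
Denominator factor (y + 1/2): pole of order 1 at -1/2, modulus 1/2.
The radius of convergence is the smallest modulus among the singular points: 5/11.

The radius of convergence is 5/11.


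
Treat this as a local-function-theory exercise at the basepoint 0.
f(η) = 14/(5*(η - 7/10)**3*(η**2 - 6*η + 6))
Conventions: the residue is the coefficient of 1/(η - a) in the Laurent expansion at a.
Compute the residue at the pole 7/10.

At the order-3 pole 7/10 set g(η) = (η - (7/10))^3*f(η) = 14/(5*(η**2 - 6*η + 6)).
Order-3 pole: residue = g''(a)/2; g''(7/10) = 105672000/12008989, so the residue is 52836000/12008989.

The residue is 52836000/12008989.


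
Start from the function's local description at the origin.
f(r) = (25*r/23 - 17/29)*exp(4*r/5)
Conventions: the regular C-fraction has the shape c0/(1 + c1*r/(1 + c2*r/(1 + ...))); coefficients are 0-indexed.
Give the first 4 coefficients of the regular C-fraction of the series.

The regular C-fraction coefficients are [-17/29, 2061/1955, -8694173/4029255, 30556309048/89593452765].

Taylor coefficients (expand at 0): a_0 = -17/29, a_1 = 2061/3335, a_2 = 11372/16675, a_3 = 74488/250125.
c0 = a_0 = -17/29. Peel one level at a time: if S = 1 + c*r/S' with S'(0) = 1, then c is the r-coefficient of S and S' = c*r/(S - 1).
S_1 = c0/f = 1 + (2061/1955)*r + (8694173/3822025)*r^2 + ...; c1 = 2061/1955.
S_2 = c1*r/(S_1 - 1) = 1 + (-8694173/4029255)*r + (78149128/106193025)*r^2 + ...; c2 = -8694173/4029255.
S_3 = c2*r/(S_2 - 1) = 1 + (30556309048/89593452765)*r + ...; c3 = 30556309048/89593452765.


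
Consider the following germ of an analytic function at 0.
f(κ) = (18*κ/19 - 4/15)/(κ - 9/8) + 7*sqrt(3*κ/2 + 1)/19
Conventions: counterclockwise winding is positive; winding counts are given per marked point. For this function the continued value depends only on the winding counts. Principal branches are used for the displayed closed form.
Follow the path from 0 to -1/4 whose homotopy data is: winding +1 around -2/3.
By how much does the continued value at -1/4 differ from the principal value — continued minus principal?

The rational part is single-valued and drops out of the difference; each branch term changes only by its own monodromy.
(7/19)*sqrt(1 - κ/(-2/3)): winding +1 is odd, the square root flips sign, contributing -2*(7/19)*sqrt(1 - (-1/4)/(-2/3)) = -2*(7/19)*sqrt(5/8) = -(7/38)*sqrt(10).
Summing the contributions at κ = -1/4 gives -(7/38)*sqrt(10).

Continued minus principal equals -(7/38)*sqrt(10).


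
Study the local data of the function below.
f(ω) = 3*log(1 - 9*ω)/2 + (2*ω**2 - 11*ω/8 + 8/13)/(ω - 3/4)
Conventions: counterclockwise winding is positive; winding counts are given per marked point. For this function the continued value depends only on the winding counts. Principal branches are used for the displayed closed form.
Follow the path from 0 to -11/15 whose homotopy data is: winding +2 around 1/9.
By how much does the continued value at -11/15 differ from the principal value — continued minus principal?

The rational part is single-valued and drops out of the difference; each branch term changes only by its own monodromy.
(3/2)*log(1 - ω/(1/9)): each positive loop around 1/9 adds 2*pi*i to the log, so winding +2 contributes (3/2)*(2)*2*pi*i = (6)*pi*i.
Summing the contributions at ω = -11/15 gives (6)*pi*i.

Continued minus principal equals (6)*pi*i.


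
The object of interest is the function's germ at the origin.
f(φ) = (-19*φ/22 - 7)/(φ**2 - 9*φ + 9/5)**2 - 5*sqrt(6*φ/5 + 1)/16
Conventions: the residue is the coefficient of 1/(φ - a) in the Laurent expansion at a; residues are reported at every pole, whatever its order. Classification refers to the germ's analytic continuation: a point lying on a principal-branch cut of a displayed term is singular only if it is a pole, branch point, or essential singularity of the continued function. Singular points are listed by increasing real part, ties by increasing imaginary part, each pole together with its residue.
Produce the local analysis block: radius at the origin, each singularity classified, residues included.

Radius of convergence at 0: 9/2 - (3/10)*sqrt(205).
At -5/6: an algebraic (square-root) branch point.
At 9/2 - (3/10)*sqrt(205): a pole of order 2; residue -(2395/998514)*sqrt(205).
At 9/2 + (3/10)*sqrt(205): a pole of order 2; residue (2395/998514)*sqrt(205).

Denominator factor (φ**2 - 9*φ + 9/5)^2: discriminant 369/5, real irrational roots 9/2 + (3/10)*sqrt(205) and 9/2 - (3/10)*sqrt(205); poles of order 2, moduli 9/2 + (3/10)*sqrt(205) and 9/2 - (3/10)*sqrt(205).
Branch term (-5/16)*sqrt(1 - φ/(-5/6)): its argument vanishes at φ = -5/6, a square-root branch point, modulus 5/6.
The radius of convergence is the smallest modulus among the singular points: 9/2 - (3/10)*sqrt(205).
The branch term is analytic at 9/2 - (3/10)*sqrt(205) and contributes nothing to the residue; only the rational part matters.
The factor φ**2 - 9*φ + 9/5 splits as (φ - a)(φ - a') with a = 9/2 - (3/10)*sqrt(205), a' = 9/2 + (3/10)*sqrt(205). At the order-2 pole a set g(φ) = (φ - a)^2*(rational part) = [-19*φ/22 - 7] / (φ - a')^2.
Order-2 pole: residue = g'(a); g'(9/2 - (3/10)*sqrt(205)) = -(2395/998514)*sqrt(205), so the residue is -(2395/998514)*sqrt(205).
The branch term is analytic at 9/2 + (3/10)*sqrt(205) and contributes nothing to the residue; only the rational part matters.
The factor φ**2 - 9*φ + 9/5 splits as (φ - a)(φ - a') with a = 9/2 + (3/10)*sqrt(205), a' = 9/2 - (3/10)*sqrt(205). At the order-2 pole a set g(φ) = (φ - a)^2*(rational part) = [-19*φ/22 - 7] / (φ - a')^2.
Order-2 pole: residue = g'(a); g'(9/2 + (3/10)*sqrt(205)) = (2395/998514)*sqrt(205), so the residue is (2395/998514)*sqrt(205).
List the singular points by increasing real part (a conjugate pair: the negative imaginary part first).


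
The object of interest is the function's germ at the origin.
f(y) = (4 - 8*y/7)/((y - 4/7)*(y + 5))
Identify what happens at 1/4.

The point is a regular point.

Denominator factors: y + 5 = 21/4 at y = 1/4; y - 4/7 = -9/28 at y = 1/4 — none vanishes.
So the germ continues analytically to 1/4.


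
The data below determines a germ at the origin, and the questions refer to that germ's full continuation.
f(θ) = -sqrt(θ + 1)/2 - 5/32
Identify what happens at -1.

The term (-1/2)*sqrt(1 - θ/(-1)) has argument 1 - -1/(-1) = 0 at -1: a square-root (algebraic, two-sheeted) branch point; the remaining terms are analytic or single-valued there.

The point is an algebraic (square-root) branch point.


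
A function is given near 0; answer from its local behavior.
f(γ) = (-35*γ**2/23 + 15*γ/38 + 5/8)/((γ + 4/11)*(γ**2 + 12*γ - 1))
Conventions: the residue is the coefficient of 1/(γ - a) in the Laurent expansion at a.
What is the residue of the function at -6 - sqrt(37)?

The factor γ**2 + 12*γ - 1 splits as (γ - a)(γ - a') with a = -6 - sqrt(37), a' = -6 + sqrt(37). At the order-1 pole a set g(γ) = (γ - a)*f(γ) = [(-35*γ**2/23 + 15*γ/38 + 5/8)/(γ + 4/11)] / (γ - a').
Simple pole: residue = g(a) at a = -6 - sqrt(37), which is -1083005/1475312 - (3828605/27293272)*sqrt(37).

The residue is -1083005/1475312 - (3828605/27293272)*sqrt(37).


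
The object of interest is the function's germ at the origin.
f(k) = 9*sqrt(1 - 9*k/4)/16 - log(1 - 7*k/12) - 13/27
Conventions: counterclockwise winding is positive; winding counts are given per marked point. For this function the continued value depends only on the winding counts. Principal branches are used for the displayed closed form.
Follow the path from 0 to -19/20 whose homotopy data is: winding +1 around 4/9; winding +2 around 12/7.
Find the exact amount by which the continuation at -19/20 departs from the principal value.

The rational part is single-valued and drops out of the difference; each branch term changes only by its own monodromy.
(-1)*log(1 - k/(12/7)): each positive loop around 12/7 adds 2*pi*i to the log, so winding +2 contributes (-1)*(2)*2*pi*i = -(4)*pi*i.
(9/16)*sqrt(1 - k/(4/9)): winding +1 is odd, the square root flips sign, contributing -2*(9/16)*sqrt(1 - (-19/20)/(4/9)) = -2*(9/16)*sqrt(251/80) = -(9/160)*sqrt(1255).
Summing the contributions at k = -19/20 gives (-(9/160)*sqrt(1255)) - ((4)*pi)*i.

Continued minus principal equals (-(9/160)*sqrt(1255)) - ((4)*pi)*i.


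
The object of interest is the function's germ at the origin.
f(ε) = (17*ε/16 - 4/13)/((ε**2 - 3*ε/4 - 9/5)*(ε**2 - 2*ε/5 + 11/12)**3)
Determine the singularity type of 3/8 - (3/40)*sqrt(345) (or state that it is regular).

The denominator factor ε**2 - 3*ε/4 - 9/5 vanishes at 3/8 - (3/40)*sqrt(345) and appears to the power 1; the numerator there equals 151/1664 - (51/640)*sqrt(345), nonzero, and no other factor vanishes.
Hence a pole whose order is the multiplicity, 1.

The point is a pole of order 1.


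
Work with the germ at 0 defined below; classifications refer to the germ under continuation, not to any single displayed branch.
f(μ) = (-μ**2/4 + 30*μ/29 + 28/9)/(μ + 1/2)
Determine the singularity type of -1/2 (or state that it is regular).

The denominator factor μ + 1/2 vanishes at -1/2 and appears to the power 1; the numerator there equals 10571/4176, nonzero, and no other factor vanishes.
Hence a pole whose order is the multiplicity, 1.

The point is a pole of order 1.


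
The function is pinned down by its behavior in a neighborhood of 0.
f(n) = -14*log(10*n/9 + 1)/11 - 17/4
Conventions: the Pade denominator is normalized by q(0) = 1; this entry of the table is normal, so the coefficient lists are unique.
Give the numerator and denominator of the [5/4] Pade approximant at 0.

Taylor coefficients needed (expand at 0): a_0 = -17/4, a_1 = -140/99, a_2 = 700/891, a_3 = -14000/24057, a_4 = 35000/72171, a_5 = -280000/649539, a_6 = 7000000/17537553, a_7 = -20000000/52612659, a_8 = 175000000/473513931, a_9 = -14000000000/38354628411.
Write the denominator as Q(n) = 1 + q1*n + q2*n^2 + q3*n^3 + q4*n^4. Requiring Q*f - P = O(n^10) with deg P <= 5 kills the coefficients of n^6..n^9 in Q*f:
  n^6: a_6 + q1*a_5 + q2*a_4 + q3*a_3 + q4*a_2 = 0, i.e. 7000000/17537553 + (-280000/649539)*q1 + (35000/72171)*q2 + (-14000/24057)*q3 + (700/891)*q4 = 0.
  n^7: a_7 + q1*a_6 + q2*a_5 + q3*a_4 + q4*a_3 = 0, i.e. -20000000/52612659 + (7000000/17537553)*q1 + (-280000/649539)*q2 + (35000/72171)*q3 + (-14000/24057)*q4 = 0.
  n^8: a_8 + q1*a_7 + q2*a_6 + q3*a_5 + q4*a_4 = 0, i.e. 175000000/473513931 + (-20000000/52612659)*q1 + (7000000/17537553)*q2 + (-280000/649539)*q3 + (35000/72171)*q4 = 0.
  n^9: a_9 + q1*a_8 + q2*a_7 + q3*a_6 + q4*a_5 = 0, i.e. -14000000000/38354628411 + (175000000/473513931)*q1 + (-20000000/52612659)*q2 + (7000000/17537553)*q3 + (-280000/649539)*q4 = 0.
Solving this linear system: q1 = 200/81, q2 = 500/243, q3 = 10000/15309, q4 = 25000/413343.
The numerator is Q*f truncated at degree 5: P0 = a_0 = -17/4; P1 = a_1 + q1*a_0 = -10610/891; P2 = a_2 + q1*a_1 + q2*a_0 = -91825/8019; P3 = a_3 + q1*a_2 + q2*a_1 + q3*a_0 = -2186500/505197; P4 = a_4 + q1*a_3 + q2*a_2 + q3*a_1 + q4*a_0 = -7041250/13640319; P5 = a_5 + q1*a_4 + q2*a_3 + q3*a_2 + q4*a_1 = -20000/5845851.

The Pade approximant has numerator coefficients [-17/4, -10610/891, -91825/8019, -2186500/505197, -7041250/13640319, -20000/5845851]; denominator coefficients [1, 200/81, 500/243, 10000/15309, 25000/413343].
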